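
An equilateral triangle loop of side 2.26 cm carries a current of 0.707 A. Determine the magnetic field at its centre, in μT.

Each side is a finite straight segment at perpendicular distance d = a/(2 tan(π/3)) = 0.006524 m from the centre, with end-angles ±π/3.
One side contributes B₁ = (μ₀I/4πd)·2 sin(π/3) = 1.88×10⁻⁵ T.
All 3 sides add in the same direction: B = 3 × 1.88×10⁻⁵ = 5.63×10⁻⁵ T.

B ≈ 56.3 μT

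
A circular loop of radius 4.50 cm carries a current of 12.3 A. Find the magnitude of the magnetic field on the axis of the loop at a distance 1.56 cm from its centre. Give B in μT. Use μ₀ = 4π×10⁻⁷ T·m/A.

On the axis of a circular loop, B = μ₀IR² / [2(R²+z²)^(3/2)].
R² + z² = (0.045)² + (0.0156)² = 0.002268 m², and (R²+z²)^(3/2) = 1.08×10⁻⁴ m³.
B = (4π×10⁻⁷ × 12.3 × 0.002025) / (2 × 1.08×10⁻⁴) = 1.45×10⁻⁴ T.

B ≈ 145 μT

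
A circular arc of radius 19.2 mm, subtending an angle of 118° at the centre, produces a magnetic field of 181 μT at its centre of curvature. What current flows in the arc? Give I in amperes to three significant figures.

I ≈ 16.9 A

For a circular arc, B = μ₀Iφ/(4πR) with φ in radians; here φ = 2.059 rad.
So I = 4πRB/(μ₀φ) = 4π × 0.0192 × 1.81×10⁻⁴ / (4π×10⁻⁷ × 2.059) = 16.9 A.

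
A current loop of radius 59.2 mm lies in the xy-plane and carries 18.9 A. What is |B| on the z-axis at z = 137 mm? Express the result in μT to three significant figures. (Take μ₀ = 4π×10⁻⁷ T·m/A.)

On the axis of a circular loop, B = μ₀IR² / [2(R²+z²)^(3/2)].
R² + z² = (0.0592)² + (0.137)² = 0.02227 m², and (R²+z²)^(3/2) = 3.32×10⁻³ m³.
B = (4π×10⁻⁷ × 18.9 × 0.003505) / (2 × 3.32×10⁻³) = 1.25×10⁻⁵ T.

B ≈ 12.5 μT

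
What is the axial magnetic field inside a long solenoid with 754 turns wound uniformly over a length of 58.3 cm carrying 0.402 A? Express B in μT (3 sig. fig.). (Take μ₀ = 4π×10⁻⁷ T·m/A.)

Inside a long solenoid, B = μ₀nI with n = 1293 turns/m.
B = 4π×10⁻⁷ × 1293 × 0.402 = 6.53×10⁻⁴ T.

B ≈ 653 μT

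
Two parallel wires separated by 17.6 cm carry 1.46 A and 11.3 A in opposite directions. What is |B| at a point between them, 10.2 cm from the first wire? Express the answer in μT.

Each long wire gives B = μ₀I/(2πd). Distances are d₁ = 0.102 m and d₂ = 0.074 m.
B₁ = 2.86×10⁻⁶ T, B₂ = 3.05×10⁻⁵ T.
Between antiparallel currents both contributions point the same way, so they add. B = B₁ + B₂ = 2.86×10⁻⁶ + 3.05×10⁻⁵ = 3.34×10⁻⁵ T.

B ≈ 33.4 μT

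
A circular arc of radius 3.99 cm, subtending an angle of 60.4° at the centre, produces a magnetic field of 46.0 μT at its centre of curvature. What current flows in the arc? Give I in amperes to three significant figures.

I ≈ 17.4 A

For a circular arc, B = μ₀Iφ/(4πR) with φ in radians; here φ = 1.054 rad.
So I = 4πRB/(μ₀φ) = 4π × 0.0399 × 4.60×10⁻⁵ / (4π×10⁻⁷ × 1.054) = 17.4 A.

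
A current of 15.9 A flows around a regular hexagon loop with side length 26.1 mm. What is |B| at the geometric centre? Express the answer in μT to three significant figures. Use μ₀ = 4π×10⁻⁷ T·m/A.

Each side is a finite straight segment at perpendicular distance d = a/(2 tan(π/6)) = 0.0226 m from the centre, with end-angles ±π/6.
One side contributes B₁ = (μ₀I/4πd)·2 sin(π/6) = 7.03×10⁻⁵ T.
All 6 sides add in the same direction: B = 6 × 7.03×10⁻⁵ = 4.22×10⁻⁴ T.

B ≈ 422 μT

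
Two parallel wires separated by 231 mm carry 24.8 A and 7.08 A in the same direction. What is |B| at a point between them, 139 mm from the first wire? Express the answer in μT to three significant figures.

Each long wire gives B = μ₀I/(2πd). Distances are d₁ = 0.139 m and d₂ = 0.092 m.
B₁ = 3.57×10⁻⁵ T, B₂ = 1.54×10⁻⁵ T.
Between parallel currents the two contributions point in opposite directions, so they subtract. B = |B₁ − B₂| = |3.57×10⁻⁵ − 1.54×10⁻⁵| = 2.03×10⁻⁵ T.

B ≈ 20.3 μT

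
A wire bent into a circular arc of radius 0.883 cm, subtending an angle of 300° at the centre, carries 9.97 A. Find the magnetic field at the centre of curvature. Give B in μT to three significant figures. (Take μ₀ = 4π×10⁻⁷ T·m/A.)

The Biot–Savart field of a circular arc at its centre is B = μ₀Iφ/(4πR), with φ = 5.236 rad.
B = (4π×10⁻⁷ × 9.97 × 5.236) / (4π × 0.00883) = 5.91×10⁻⁴ T.

B ≈ 591 μT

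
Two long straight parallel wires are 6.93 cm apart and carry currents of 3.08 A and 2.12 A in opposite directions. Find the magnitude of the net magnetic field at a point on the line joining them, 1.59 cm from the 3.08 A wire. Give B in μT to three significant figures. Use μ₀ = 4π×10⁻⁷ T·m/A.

Each long wire gives B = μ₀I/(2πd). Distances are d₁ = 0.0159 m and d₂ = 0.0534 m.
B₁ = 3.87×10⁻⁵ T, B₂ = 7.94×10⁻⁶ T.
Between antiparallel currents both contributions point the same way, so they add. B = B₁ + B₂ = 3.87×10⁻⁵ + 7.94×10⁻⁶ = 4.67×10⁻⁵ T.

B ≈ 46.7 μT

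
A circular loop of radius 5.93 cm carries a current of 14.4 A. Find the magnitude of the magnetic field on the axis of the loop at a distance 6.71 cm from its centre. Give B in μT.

B ≈ 44.3 μT

On the axis of a circular loop, B = μ₀IR² / [2(R²+z²)^(3/2)].
R² + z² = (0.0593)² + (0.0671)² = 0.008019 m², and (R²+z²)^(3/2) = 7.18×10⁻⁴ m³.
B = (4π×10⁻⁷ × 14.4 × 0.003516) / (2 × 7.18×10⁻⁴) = 4.43×10⁻⁵ T.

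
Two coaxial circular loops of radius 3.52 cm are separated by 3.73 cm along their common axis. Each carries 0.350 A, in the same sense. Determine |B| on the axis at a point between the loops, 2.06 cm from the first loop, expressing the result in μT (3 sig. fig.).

B ≈ 8.62 μT

Each loop contributes B = μ₀IR²/[2(R²+z²)^(3/2)] on the axis, with z measured from that loop.
Loop 1 (z = 0.0206 m): B₁ = 4.02×10⁻⁶ T. Loop 2 (z = 0.0167 m): B₂ = 4.61×10⁻⁶ T.
The fields add: B = B₁ + B₂ = 8.62×10⁻⁶ T.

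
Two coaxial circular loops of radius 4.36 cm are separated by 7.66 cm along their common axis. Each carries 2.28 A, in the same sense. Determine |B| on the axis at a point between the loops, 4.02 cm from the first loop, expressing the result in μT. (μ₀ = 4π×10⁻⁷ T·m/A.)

B ≈ 27.9 μT

Each loop contributes B = μ₀IR²/[2(R²+z²)^(3/2)] on the axis, with z measured from that loop.
Loop 1 (z = 0.0402 m): B₁ = 1.31×10⁻⁵ T. Loop 2 (z = 0.0364 m): B₂ = 1.49×10⁻⁵ T.
The fields add: B = B₁ + B₂ = 2.79×10⁻⁵ T.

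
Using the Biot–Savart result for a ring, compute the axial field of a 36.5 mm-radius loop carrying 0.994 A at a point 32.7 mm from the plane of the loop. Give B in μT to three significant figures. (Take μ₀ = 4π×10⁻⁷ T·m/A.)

On the axis of a circular loop, B = μ₀IR² / [2(R²+z²)^(3/2)].
R² + z² = (0.0365)² + (0.0327)² = 0.002402 m², and (R²+z²)^(3/2) = 1.18×10⁻⁴ m³.
B = (4π×10⁻⁷ × 0.994 × 0.001332) / (2 × 1.18×10⁻⁴) = 7.07×10⁻⁶ T.

B ≈ 7.07 μT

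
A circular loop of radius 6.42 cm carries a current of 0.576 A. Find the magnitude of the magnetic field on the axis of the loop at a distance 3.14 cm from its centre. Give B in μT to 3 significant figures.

On the axis of a circular loop, B = μ₀IR² / [2(R²+z²)^(3/2)].
R² + z² = (0.0642)² + (0.0314)² = 0.005108 m², and (R²+z²)^(3/2) = 3.65×10⁻⁴ m³.
B = (4π×10⁻⁷ × 0.576 × 0.004122) / (2 × 3.65×10⁻⁴) = 4.09×10⁻⁶ T.

B ≈ 4.09 μT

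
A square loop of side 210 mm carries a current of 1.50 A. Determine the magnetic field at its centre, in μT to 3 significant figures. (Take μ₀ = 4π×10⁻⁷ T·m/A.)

Each side is a finite straight segment at perpendicular distance d = a/(2 tan(π/4)) = 0.105 m from the centre, with end-angles ±π/4.
One side contributes B₁ = (μ₀I/4πd)·2 sin(π/4) = 2.02×10⁻⁶ T.
All 4 sides add in the same direction: B = 4 × 2.02×10⁻⁶ = 8.08×10⁻⁶ T.

B ≈ 8.08 μT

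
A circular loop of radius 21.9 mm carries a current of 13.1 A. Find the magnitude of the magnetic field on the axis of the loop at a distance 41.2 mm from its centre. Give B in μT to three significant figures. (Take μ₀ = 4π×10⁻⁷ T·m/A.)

On the axis of a circular loop, B = μ₀IR² / [2(R²+z²)^(3/2)].
R² + z² = (0.0219)² + (0.0412)² = 0.002177 m², and (R²+z²)^(3/2) = 1.02×10⁻⁴ m³.
B = (4π×10⁻⁷ × 13.1 × 0.0004796) / (2 × 1.02×10⁻⁴) = 3.89×10⁻⁵ T.

B ≈ 38.9 μT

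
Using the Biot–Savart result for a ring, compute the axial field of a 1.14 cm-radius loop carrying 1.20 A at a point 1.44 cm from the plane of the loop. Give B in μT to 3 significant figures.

B ≈ 15.8 μT

On the axis of a circular loop, B = μ₀IR² / [2(R²+z²)^(3/2)].
R² + z² = (0.0114)² + (0.0144)² = 0.0003373 m², and (R²+z²)^(3/2) = 6.20×10⁻⁶ m³.
B = (4π×10⁻⁷ × 1.20 × 0.00013) / (2 × 6.20×10⁻⁶) = 1.58×10⁻⁵ T.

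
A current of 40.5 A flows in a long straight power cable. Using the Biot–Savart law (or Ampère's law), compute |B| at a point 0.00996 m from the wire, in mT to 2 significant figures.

B ≈ 0.81 mT

For an infinitely long straight wire, B = μ₀I/(2πd).
B = (4π×10⁻⁷ × 40.5) / (2π × 0.00996) = 8.13×10⁻⁴ T.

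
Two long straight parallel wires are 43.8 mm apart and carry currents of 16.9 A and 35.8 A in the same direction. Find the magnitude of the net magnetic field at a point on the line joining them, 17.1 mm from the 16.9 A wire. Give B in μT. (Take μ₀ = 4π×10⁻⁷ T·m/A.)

Each long wire gives B = μ₀I/(2πd). Distances are d₁ = 0.0171 m and d₂ = 0.0267 m.
B₁ = 1.98×10⁻⁴ T, B₂ = 2.68×10⁻⁴ T.
Between parallel currents the two contributions point in opposite directions, so they subtract. B = |B₁ − B₂| = |1.98×10⁻⁴ − 2.68×10⁻⁴| = 7.05×10⁻⁵ T.

B ≈ 70.5 μT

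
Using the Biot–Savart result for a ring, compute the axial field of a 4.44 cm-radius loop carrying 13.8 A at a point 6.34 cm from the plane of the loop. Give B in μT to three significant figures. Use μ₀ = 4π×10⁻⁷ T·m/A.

On the axis of a circular loop, B = μ₀IR² / [2(R²+z²)^(3/2)].
R² + z² = (0.0444)² + (0.0634)² = 0.005991 m², and (R²+z²)^(3/2) = 4.64×10⁻⁴ m³.
B = (4π×10⁻⁷ × 13.8 × 0.001971) / (2 × 4.64×10⁻⁴) = 3.69×10⁻⁵ T.

B ≈ 36.9 μT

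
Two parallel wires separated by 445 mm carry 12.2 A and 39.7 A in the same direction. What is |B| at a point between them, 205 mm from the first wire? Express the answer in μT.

B ≈ 21.2 μT

Each long wire gives B = μ₀I/(2πd). Distances are d₁ = 0.205 m and d₂ = 0.24 m.
B₁ = 1.19×10⁻⁵ T, B₂ = 3.31×10⁻⁵ T.
Between parallel currents the two contributions point in opposite directions, so they subtract. B = |B₁ − B₂| = |1.19×10⁻⁵ − 3.31×10⁻⁵| = 2.12×10⁻⁵ T.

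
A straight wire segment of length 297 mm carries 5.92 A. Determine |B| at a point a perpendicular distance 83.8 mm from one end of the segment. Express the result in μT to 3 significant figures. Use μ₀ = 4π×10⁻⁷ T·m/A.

For a finite straight segment, B = (μ₀I/4πd)(sinθ₁ + sinθ₂), where θ₁, θ₂ are the angles from the perpendicular to each end.
The perpendicular foot is at one end, so the two end-offsets along the wire are 0 and L = 0.297 m.
sinθ₁ = 0/√(0²+0.0838²) = 0.0000; sinθ₂ = 0.297/√(0.297²+0.0838²) = 0.9624.
B = (4π×10⁻⁷ × 5.92) / (4π × 0.0838) × (0.0000 + 0.9624) = 6.80×10⁻⁶ T.

B ≈ 6.80 μT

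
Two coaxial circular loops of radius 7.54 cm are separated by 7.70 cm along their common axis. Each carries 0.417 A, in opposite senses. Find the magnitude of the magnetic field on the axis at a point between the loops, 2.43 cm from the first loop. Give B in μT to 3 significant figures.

Each loop contributes B = μ₀IR²/[2(R²+z²)^(3/2)] on the axis, with z measured from that loop.
Loop 1 (z = 0.0243 m): B₁ = 3.00×10⁻⁶ T. Loop 2 (z = 0.0527 m): B₂ = 1.91×10⁻⁶ T.
The fields oppose: B = |B₁ − B₂| = 1.08×10⁻⁶ T.

B ≈ 1.08 μT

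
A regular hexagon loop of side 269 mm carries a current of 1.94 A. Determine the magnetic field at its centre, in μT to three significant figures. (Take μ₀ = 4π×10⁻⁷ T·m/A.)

B ≈ 5.00 μT

Each side is a finite straight segment at perpendicular distance d = a/(2 tan(π/6)) = 0.233 m from the centre, with end-angles ±π/6.
One side contributes B₁ = (μ₀I/4πd)·2 sin(π/6) = 8.33×10⁻⁷ T.
All 6 sides add in the same direction: B = 6 × 8.33×10⁻⁷ = 5.00×10⁻⁶ T.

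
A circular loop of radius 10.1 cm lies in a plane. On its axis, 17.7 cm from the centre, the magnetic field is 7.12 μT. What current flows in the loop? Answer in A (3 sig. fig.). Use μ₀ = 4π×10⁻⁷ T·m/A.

On the axis of a loop, B = μ₀IR²/[2(R²+z²)^(3/2)], so I = 2B(R²+z²)^(3/2)/(μ₀R²).
R² + z² = 0.0102 + 0.03133 = 0.04153 m²; raised to 3/2 gives 8.46×10⁻³ m³.
I = 2 × 7.12×10⁻⁶ × 8.46×10⁻³ / (1.26×10⁻⁶ × 0.0102) = 9.40 A.

I ≈ 9.40 A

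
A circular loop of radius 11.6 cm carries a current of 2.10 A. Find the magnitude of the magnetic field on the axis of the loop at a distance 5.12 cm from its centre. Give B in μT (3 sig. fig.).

B ≈ 8.71 μT

On the axis of a circular loop, B = μ₀IR² / [2(R²+z²)^(3/2)].
R² + z² = (0.116)² + (0.0512)² = 0.01608 m², and (R²+z²)^(3/2) = 2.04×10⁻³ m³.
B = (4π×10⁻⁷ × 2.10 × 0.01346) / (2 × 2.04×10⁻³) = 8.71×10⁻⁶ T.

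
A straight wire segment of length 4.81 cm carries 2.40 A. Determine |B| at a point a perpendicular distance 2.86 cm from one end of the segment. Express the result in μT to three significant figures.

B ≈ 7.21 μT

For a finite straight segment, B = (μ₀I/4πd)(sinθ₁ + sinθ₂), where θ₁, θ₂ are the angles from the perpendicular to each end.
The perpendicular foot is at one end, so the two end-offsets along the wire are 0 and L = 0.0481 m.
sinθ₁ = 0/√(0²+0.0286²) = 0.0000; sinθ₂ = 0.0481/√(0.0481²+0.0286²) = 0.8595.
B = (4π×10⁻⁷ × 2.40) / (4π × 0.0286) × (0.0000 + 0.8595) = 7.21×10⁻⁶ T.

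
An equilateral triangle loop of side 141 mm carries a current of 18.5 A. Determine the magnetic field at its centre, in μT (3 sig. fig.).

Each side is a finite straight segment at perpendicular distance d = a/(2 tan(π/3)) = 0.0407 m from the centre, with end-angles ±π/3.
One side contributes B₁ = (μ₀I/4πd)·2 sin(π/3) = 7.87×10⁻⁵ T.
All 3 sides add in the same direction: B = 3 × 7.87×10⁻⁵ = 2.36×10⁻⁴ T.

B ≈ 236 μT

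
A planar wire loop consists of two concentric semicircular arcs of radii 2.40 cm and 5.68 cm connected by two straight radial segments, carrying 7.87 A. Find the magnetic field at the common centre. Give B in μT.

B ≈ 59.5 μT

The radial connectors point toward the centre, so dl × r̂ = 0 and they contribute nothing.
Each semicircle gives μ₀I/(4R): inner arc 1.03×10⁻⁴ T, outer arc 4.35×10⁻⁵ T.
The two arcs carry current in opposite angular senses, so their fields oppose: B = |1.03×10⁻⁴ − 4.35×10⁻⁵| = 5.95×10⁻⁵ T.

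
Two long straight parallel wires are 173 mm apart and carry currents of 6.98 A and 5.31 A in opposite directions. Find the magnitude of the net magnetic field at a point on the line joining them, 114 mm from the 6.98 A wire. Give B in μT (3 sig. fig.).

B ≈ 30.2 μT

Each long wire gives B = μ₀I/(2πd). Distances are d₁ = 0.114 m and d₂ = 0.059 m.
B₁ = 1.22×10⁻⁵ T, B₂ = 1.80×10⁻⁵ T.
Between antiparallel currents both contributions point the same way, so they add. B = B₁ + B₂ = 1.22×10⁻⁵ + 1.80×10⁻⁵ = 3.02×10⁻⁵ T.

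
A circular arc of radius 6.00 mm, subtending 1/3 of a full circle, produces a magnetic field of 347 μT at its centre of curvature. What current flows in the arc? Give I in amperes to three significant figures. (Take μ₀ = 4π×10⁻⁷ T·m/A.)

I ≈ 9.94 A

For a circular arc, B = μ₀Iφ/(4πR) with φ in radians; here φ = 2.094 rad.
So I = 4πRB/(μ₀φ) = 4π × 0.006 × 3.47×10⁻⁴ / (4π×10⁻⁷ × 2.094) = 9.94 A.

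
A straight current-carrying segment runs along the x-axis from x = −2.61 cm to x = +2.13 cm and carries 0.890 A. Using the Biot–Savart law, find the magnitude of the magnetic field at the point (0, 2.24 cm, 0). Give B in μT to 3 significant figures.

B ≈ 5.75 μT

For a finite straight segment, B = (μ₀I/4πd)(sinθ₁ + sinθ₂), where θ₁, θ₂ are the angles from the perpendicular to each end.
The perpendicular distance is d = 0.0224 m; the end-offsets along the wire are a = 0.0261 m and b = 0.0213 m.
sinθ₁ = 0.0261/√(0.0261²+0.0224²) = 0.7588; sinθ₂ = 0.0213/√(0.0213²+0.0224²) = 0.6891.
B = (4π×10⁻⁷ × 0.890) / (4π × 0.0224) × (0.7588 + 0.6891) = 5.75×10⁻⁶ T.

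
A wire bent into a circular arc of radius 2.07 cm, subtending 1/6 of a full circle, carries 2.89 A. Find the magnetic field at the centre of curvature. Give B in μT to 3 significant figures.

B ≈ 14.6 μT

The Biot–Savart field of a circular arc at its centre is B = μ₀Iφ/(4πR), with φ = 1.047 rad.
B = (4π×10⁻⁷ × 2.89 × 1.047) / (4π × 0.0207) = 1.46×10⁻⁵ T.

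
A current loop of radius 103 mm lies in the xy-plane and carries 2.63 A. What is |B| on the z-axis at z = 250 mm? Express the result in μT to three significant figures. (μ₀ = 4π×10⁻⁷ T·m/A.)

B ≈ 0.887 μT

On the axis of a circular loop, B = μ₀IR² / [2(R²+z²)^(3/2)].
R² + z² = (0.103)² + (0.25)² = 0.07311 m², and (R²+z²)^(3/2) = 1.98×10⁻² m³.
B = (4π×10⁻⁷ × 2.63 × 0.01061) / (2 × 1.98×10⁻²) = 8.87×10⁻⁷ T.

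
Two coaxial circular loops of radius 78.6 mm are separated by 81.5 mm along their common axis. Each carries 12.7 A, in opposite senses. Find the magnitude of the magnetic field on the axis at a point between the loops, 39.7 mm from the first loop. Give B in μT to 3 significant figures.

Each loop contributes B = μ₀IR²/[2(R²+z²)^(3/2)] on the axis, with z measured from that loop.
Loop 1 (z = 0.0397 m): B₁ = 7.22×10⁻⁵ T. Loop 2 (z = 0.0418 m): B₂ = 6.99×10⁻⁵ T.
The fields oppose: B = |B₁ − B₂| = 2.33×10⁻⁶ T.

B ≈ 2.33 μT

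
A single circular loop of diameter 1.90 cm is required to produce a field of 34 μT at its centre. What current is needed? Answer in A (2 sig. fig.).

I ≈ 0.51 A

At the centre of a circular loop B = μ₀I/(2R), so I = 2RB/μ₀.
With R = 0.0095 m, I = 2 × 0.0095 × 3.40×10⁻⁵ / (4π×10⁻⁷) = 0.514 A.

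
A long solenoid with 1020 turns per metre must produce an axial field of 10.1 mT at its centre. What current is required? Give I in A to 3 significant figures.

I ≈ 7.88 A

Inside a long solenoid B = μ₀nI with n = 1020 m⁻¹, so I = B/(μ₀n).
I = 1.01×10⁻² / (4π×10⁻⁷ × 1020) = 7.88 A.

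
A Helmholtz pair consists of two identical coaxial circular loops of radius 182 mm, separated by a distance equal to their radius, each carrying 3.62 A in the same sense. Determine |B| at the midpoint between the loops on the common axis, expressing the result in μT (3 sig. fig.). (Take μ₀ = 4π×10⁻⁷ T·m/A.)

Each loop contributes B = μ₀IR²/[2(R²+z²)^(3/2)] on the axis, with z measured from that loop.
Loop 1 (z = 0.091 m): B₁ = 8.94×10⁻⁶ T. Loop 2 (z = 0.091 m): B₂ = 8.94×10⁻⁶ T.
The fields add: B = B₁ + B₂ = 1.79×10⁻⁵ T.

B ≈ 17.9 μT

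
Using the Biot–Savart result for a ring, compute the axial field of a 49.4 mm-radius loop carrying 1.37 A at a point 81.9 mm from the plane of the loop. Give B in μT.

On the axis of a circular loop, B = μ₀IR² / [2(R²+z²)^(3/2)].
R² + z² = (0.0494)² + (0.0819)² = 0.009148 m², and (R²+z²)^(3/2) = 8.75×10⁻⁴ m³.
B = (4π×10⁻⁷ × 1.37 × 0.00244) / (2 × 8.75×10⁻⁴) = 2.40×10⁻⁶ T.

B ≈ 2.40 μT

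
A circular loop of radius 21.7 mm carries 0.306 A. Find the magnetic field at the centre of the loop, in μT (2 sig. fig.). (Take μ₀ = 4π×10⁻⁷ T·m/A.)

B ≈ 8.9 μT

At the centre of a circular loop the Biot–Savart law gives B = μ₀I/(2R).
B = (4π×10⁻⁷ × 0.306) / (2 × 0.0217) = 8.86×10⁻⁶ T.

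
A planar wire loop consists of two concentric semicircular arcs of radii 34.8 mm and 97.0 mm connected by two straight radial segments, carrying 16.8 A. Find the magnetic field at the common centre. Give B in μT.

The radial connectors point toward the centre, so dl × r̂ = 0 and they contribute nothing.
Each semicircle gives μ₀I/(4R): inner arc 1.52×10⁻⁴ T, outer arc 5.44×10⁻⁵ T.
The two arcs carry current in opposite angular senses, so their fields oppose: B = |1.52×10⁻⁴ − 5.44×10⁻⁵| = 9.73×10⁻⁵ T.

B ≈ 97.3 μT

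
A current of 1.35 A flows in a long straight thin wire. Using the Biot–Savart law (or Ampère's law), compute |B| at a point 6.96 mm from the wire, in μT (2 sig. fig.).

For an infinitely long straight wire, B = μ₀I/(2πd).
B = (4π×10⁻⁷ × 1.35) / (2π × 0.00696) = 3.88×10⁻⁵ T.

B ≈ 39 μT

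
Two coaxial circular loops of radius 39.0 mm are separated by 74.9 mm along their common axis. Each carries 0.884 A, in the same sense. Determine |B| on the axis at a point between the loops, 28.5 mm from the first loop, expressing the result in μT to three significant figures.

B ≈ 11.3 μT

Each loop contributes B = μ₀IR²/[2(R²+z²)^(3/2)] on the axis, with z measured from that loop.
Loop 1 (z = 0.0285 m): B₁ = 7.50×10⁻⁶ T. Loop 2 (z = 0.0464 m): B₂ = 3.79×10⁻⁶ T.
The fields add: B = B₁ + B₂ = 1.13×10⁻⁵ T.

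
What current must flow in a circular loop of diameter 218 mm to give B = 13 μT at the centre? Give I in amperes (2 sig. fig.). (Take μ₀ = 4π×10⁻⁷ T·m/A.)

At the centre of a circular loop B = μ₀I/(2R), so I = 2RB/μ₀.
With R = 0.109 m, I = 2 × 0.109 × 1.30×10⁻⁵ / (4π×10⁻⁷) = 2.26 A.

I ≈ 2.3 A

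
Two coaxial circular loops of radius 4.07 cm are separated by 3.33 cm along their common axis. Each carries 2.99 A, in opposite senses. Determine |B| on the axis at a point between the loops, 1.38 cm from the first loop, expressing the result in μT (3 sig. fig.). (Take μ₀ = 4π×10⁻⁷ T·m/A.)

B ≈ 5.35 μT

Each loop contributes B = μ₀IR²/[2(R²+z²)^(3/2)] on the axis, with z measured from that loop.
Loop 1 (z = 0.0138 m): B₁ = 3.92×10⁻⁵ T. Loop 2 (z = 0.0195 m): B₂ = 3.39×10⁻⁵ T.
The fields oppose: B = |B₁ − B₂| = 5.35×10⁻⁶ T.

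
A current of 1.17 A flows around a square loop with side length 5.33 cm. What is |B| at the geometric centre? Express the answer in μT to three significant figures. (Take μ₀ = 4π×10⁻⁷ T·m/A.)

B ≈ 24.8 μT

Each side is a finite straight segment at perpendicular distance d = a/(2 tan(π/4)) = 0.02665 m from the centre, with end-angles ±π/4.
One side contributes B₁ = (μ₀I/4πd)·2 sin(π/4) = 6.21×10⁻⁶ T.
All 4 sides add in the same direction: B = 4 × 6.21×10⁻⁶ = 2.48×10⁻⁵ T.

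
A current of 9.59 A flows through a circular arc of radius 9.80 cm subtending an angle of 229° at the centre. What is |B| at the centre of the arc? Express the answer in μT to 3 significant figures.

B ≈ 39.1 μT

The Biot–Savart field of a circular arc at its centre is B = μ₀Iφ/(4πR), with φ = 3.997 rad.
B = (4π×10⁻⁷ × 9.59 × 3.997) / (4π × 0.098) = 3.91×10⁻⁵ T.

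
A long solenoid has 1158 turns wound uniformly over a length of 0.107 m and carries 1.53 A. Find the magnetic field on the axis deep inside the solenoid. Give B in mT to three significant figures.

Inside a long solenoid, B = μ₀nI with n = 1.082×10⁴ turns/m.
B = 4π×10⁻⁷ × 1.082×10⁴ × 1.53 = 2.08×10⁻² T.

B ≈ 20.8 mT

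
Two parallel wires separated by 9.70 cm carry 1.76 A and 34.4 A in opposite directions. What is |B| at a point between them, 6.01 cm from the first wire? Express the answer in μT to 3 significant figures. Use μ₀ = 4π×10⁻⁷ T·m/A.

Each long wire gives B = μ₀I/(2πd). Distances are d₁ = 0.0601 m and d₂ = 0.0369 m.
B₁ = 5.86×10⁻⁶ T, B₂ = 1.86×10⁻⁴ T.
Between antiparallel currents both contributions point the same way, so they add. B = B₁ + B₂ = 5.86×10⁻⁶ + 1.86×10⁻⁴ = 1.92×10⁻⁴ T.

B ≈ 192 μT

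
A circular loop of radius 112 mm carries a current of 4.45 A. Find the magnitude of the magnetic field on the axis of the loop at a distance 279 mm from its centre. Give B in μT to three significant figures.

On the axis of a circular loop, B = μ₀IR² / [2(R²+z²)^(3/2)].
R² + z² = (0.112)² + (0.279)² = 0.09039 m², and (R²+z²)^(3/2) = 2.72×10⁻² m³.
B = (4π×10⁻⁷ × 4.45 × 0.01254) / (2 × 2.72×10⁻²) = 1.29×10⁻⁶ T.

B ≈ 1.29 μT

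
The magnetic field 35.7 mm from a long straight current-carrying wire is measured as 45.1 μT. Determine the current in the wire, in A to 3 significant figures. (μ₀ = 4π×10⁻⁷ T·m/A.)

For a long straight wire B = μ₀I/(2πd), so I = 2πdB/μ₀.
I = 2π × 0.0357 × 4.51×10⁻⁵ / (4π×10⁻⁷) = 8.05 A.

I ≈ 8.05 A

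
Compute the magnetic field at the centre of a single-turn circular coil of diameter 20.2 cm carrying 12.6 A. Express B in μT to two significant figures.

B ≈ 78 μT

At the centre of a circular loop the Biot–Savart law gives B = μ₀I/(2R) (so R = 0.101 m).
B = (4π×10⁻⁷ × 12.6) / (2 × 0.101) = 7.84×10⁻⁵ T.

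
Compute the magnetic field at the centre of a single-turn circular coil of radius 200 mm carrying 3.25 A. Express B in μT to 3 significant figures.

At the centre of a circular loop the Biot–Savart law gives B = μ₀I/(2R).
B = (4π×10⁻⁷ × 3.25) / (2 × 0.2) = 1.02×10⁻⁵ T.

B ≈ 10.2 μT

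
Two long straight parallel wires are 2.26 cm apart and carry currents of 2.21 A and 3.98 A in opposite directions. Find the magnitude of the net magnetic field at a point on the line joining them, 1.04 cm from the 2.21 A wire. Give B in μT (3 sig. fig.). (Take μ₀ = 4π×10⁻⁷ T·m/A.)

B ≈ 108 μT

Each long wire gives B = μ₀I/(2πd). Distances are d₁ = 0.0104 m and d₂ = 0.0122 m.
B₁ = 4.25×10⁻⁵ T, B₂ = 6.52×10⁻⁵ T.
Between antiparallel currents both contributions point the same way, so they add. B = B₁ + B₂ = 4.25×10⁻⁵ + 6.52×10⁻⁵ = 1.08×10⁻⁴ T.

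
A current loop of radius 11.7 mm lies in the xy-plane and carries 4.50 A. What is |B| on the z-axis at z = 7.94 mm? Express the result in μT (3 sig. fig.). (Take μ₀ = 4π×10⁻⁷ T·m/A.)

On the axis of a circular loop, B = μ₀IR² / [2(R²+z²)^(3/2)].
R² + z² = (0.0117)² + (0.00794)² = 0.0001999 m², and (R²+z²)^(3/2) = 2.83×10⁻⁶ m³.
B = (4π×10⁻⁷ × 4.50 × 0.0001369) / (2 × 2.83×10⁻⁶) = 1.37×10⁻⁴ T.

B ≈ 137 μT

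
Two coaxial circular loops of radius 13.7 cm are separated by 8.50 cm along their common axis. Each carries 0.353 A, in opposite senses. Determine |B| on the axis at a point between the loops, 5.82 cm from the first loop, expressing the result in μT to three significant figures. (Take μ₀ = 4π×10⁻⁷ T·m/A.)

Each loop contributes B = μ₀IR²/[2(R²+z²)^(3/2)] on the axis, with z measured from that loop.
Loop 1 (z = 0.0582 m): B₁ = 1.26×10⁻⁶ T. Loop 2 (z = 0.0268 m): B₂ = 1.53×10⁻⁶ T.
The fields oppose: B = |B₁ − B₂| = 2.68×10⁻⁷ T.

B ≈ 0.268 μT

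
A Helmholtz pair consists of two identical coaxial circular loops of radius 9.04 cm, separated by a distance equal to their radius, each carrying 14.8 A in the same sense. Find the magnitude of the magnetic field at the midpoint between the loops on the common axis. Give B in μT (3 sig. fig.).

B ≈ 147 μT

Each loop contributes B = μ₀IR²/[2(R²+z²)^(3/2)] on the axis, with z measured from that loop.
Loop 1 (z = 0.0452 m): B₁ = 7.36×10⁻⁵ T. Loop 2 (z = 0.0452 m): B₂ = 7.36×10⁻⁵ T.
The fields add: B = B₁ + B₂ = 1.47×10⁻⁴ T.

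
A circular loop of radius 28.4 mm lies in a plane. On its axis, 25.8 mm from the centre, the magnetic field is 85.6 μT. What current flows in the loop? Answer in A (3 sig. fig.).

I ≈ 9.54 A

On the axis of a loop, B = μ₀IR²/[2(R²+z²)^(3/2)], so I = 2B(R²+z²)^(3/2)/(μ₀R²).
R² + z² = 0.0008066 + 0.0006656 = 0.001472 m²; raised to 3/2 gives 5.65×10⁻⁵ m³.
I = 2 × 8.56×10⁻⁵ × 5.65×10⁻⁵ / (1.26×10⁻⁶ × 0.0008066) = 9.54 A.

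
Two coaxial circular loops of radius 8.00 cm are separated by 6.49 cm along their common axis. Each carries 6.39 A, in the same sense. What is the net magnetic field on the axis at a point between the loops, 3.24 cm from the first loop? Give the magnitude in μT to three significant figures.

Each loop contributes B = μ₀IR²/[2(R²+z²)^(3/2)] on the axis, with z measured from that loop.
Loop 1 (z = 0.0324 m): B₁ = 4.00×10⁻⁵ T. Loop 2 (z = 0.0325 m): B₂ = 3.99×10⁻⁵ T.
The fields add: B = B₁ + B₂ = 7.99×10⁻⁵ T.

B ≈ 79.9 μT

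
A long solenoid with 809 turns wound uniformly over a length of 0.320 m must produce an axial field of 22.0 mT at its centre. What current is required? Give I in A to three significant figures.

I ≈ 6.92 A

Inside a long solenoid B = μ₀nI with n = 2528 m⁻¹, so I = B/(μ₀n).
I = 2.20×10⁻² / (4π×10⁻⁷ × 2528) = 6.92 A.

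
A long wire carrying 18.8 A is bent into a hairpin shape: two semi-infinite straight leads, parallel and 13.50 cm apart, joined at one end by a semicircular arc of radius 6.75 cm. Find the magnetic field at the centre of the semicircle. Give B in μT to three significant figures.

The semicircular arc contributes B_arc = μ₀I·π/(4πR) = μ₀I/(4R) = 8.75×10⁻⁵ T.
Each semi-infinite lead is at perpendicular distance R = 0.0675 m from the centre, with the perpendicular foot at its near end, so it contributes μ₀I/(4πR); both point the same way, together 5.57×10⁻⁵ T.
Arc and leads all point the same direction: B = 8.75×10⁻⁵ + 5.57×10⁻⁵ = 1.43×10⁻⁴ T.

B ≈ 143 μT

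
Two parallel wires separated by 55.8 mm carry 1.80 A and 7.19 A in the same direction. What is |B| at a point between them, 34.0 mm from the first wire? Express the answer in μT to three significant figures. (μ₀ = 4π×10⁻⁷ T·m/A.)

B ≈ 55.4 μT

Each long wire gives B = μ₀I/(2πd). Distances are d₁ = 0.034 m and d₂ = 0.0218 m.
B₁ = 1.06×10⁻⁵ T, B₂ = 6.60×10⁻⁵ T.
Between parallel currents the two contributions point in opposite directions, so they subtract. B = |B₁ − B₂| = |1.06×10⁻⁵ − 6.60×10⁻⁵| = 5.54×10⁻⁵ T.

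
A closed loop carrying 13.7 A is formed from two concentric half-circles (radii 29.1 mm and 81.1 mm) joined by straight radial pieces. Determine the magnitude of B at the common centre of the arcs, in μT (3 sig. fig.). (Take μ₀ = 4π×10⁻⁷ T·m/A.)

B ≈ 94.8 μT

The radial connectors point toward the centre, so dl × r̂ = 0 and they contribute nothing.
Each semicircle gives μ₀I/(4R): inner arc 1.48×10⁻⁴ T, outer arc 5.31×10⁻⁵ T.
The two arcs carry current in opposite angular senses, so their fields oppose: B = |1.48×10⁻⁴ − 5.31×10⁻⁵| = 9.48×10⁻⁵ T.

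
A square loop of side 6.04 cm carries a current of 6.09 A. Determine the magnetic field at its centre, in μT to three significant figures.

B ≈ 114 μT

Each side is a finite straight segment at perpendicular distance d = a/(2 tan(π/4)) = 0.0302 m from the centre, with end-angles ±π/4.
One side contributes B₁ = (μ₀I/4πd)·2 sin(π/4) = 2.85×10⁻⁵ T.
All 4 sides add in the same direction: B = 4 × 2.85×10⁻⁵ = 1.14×10⁻⁴ T.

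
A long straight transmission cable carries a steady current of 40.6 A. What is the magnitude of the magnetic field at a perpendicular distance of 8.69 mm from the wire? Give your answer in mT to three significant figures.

For an infinitely long straight wire, B = μ₀I/(2πd).
B = (4π×10⁻⁷ × 40.6) / (2π × 0.00869) = 9.34×10⁻⁴ T.

B ≈ 0.934 mT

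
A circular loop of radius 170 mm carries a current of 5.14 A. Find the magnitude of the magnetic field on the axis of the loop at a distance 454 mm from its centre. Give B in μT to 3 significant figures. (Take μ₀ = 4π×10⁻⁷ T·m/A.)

On the axis of a circular loop, B = μ₀IR² / [2(R²+z²)^(3/2)].
R² + z² = (0.17)² + (0.454)² = 0.235 m², and (R²+z²)^(3/2) = 0.114 m³.
B = (4π×10⁻⁷ × 5.14 × 0.0289) / (2 × 0.114) = 8.19×10⁻⁷ T.

B ≈ 0.819 μT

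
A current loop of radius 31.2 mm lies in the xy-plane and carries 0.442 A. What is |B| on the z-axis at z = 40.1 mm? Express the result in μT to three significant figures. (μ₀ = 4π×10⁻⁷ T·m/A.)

B ≈ 2.06 μT

On the axis of a circular loop, B = μ₀IR² / [2(R²+z²)^(3/2)].
R² + z² = (0.0312)² + (0.0401)² = 0.002581 m², and (R²+z²)^(3/2) = 1.31×10⁻⁴ m³.
B = (4π×10⁻⁷ × 0.442 × 0.0009734) / (2 × 1.31×10⁻⁴) = 2.06×10⁻⁶ T.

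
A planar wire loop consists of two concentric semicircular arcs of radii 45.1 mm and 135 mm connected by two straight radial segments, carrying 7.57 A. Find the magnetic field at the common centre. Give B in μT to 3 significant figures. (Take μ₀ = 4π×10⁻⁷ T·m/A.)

B ≈ 35.1 μT

The radial connectors point toward the centre, so dl × r̂ = 0 and they contribute nothing.
Each semicircle gives μ₀I/(4R): inner arc 5.27×10⁻⁵ T, outer arc 1.76×10⁻⁵ T.
The two arcs carry current in opposite angular senses, so their fields oppose: B = |5.27×10⁻⁵ − 1.76×10⁻⁵| = 3.51×10⁻⁵ T.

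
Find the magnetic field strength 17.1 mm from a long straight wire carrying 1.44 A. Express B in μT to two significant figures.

For an infinitely long straight wire, B = μ₀I/(2πd).
B = (4π×10⁻⁷ × 1.44) / (2π × 0.0171) = 1.68×10⁻⁵ T.

B ≈ 17 μT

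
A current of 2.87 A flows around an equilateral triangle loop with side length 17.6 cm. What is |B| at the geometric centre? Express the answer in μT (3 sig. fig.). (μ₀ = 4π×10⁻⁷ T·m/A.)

B ≈ 29.4 μT

Each side is a finite straight segment at perpendicular distance d = a/(2 tan(π/3)) = 0.05081 m from the centre, with end-angles ±π/3.
One side contributes B₁ = (μ₀I/4πd)·2 sin(π/3) = 9.78×10⁻⁶ T.
All 3 sides add in the same direction: B = 3 × 9.78×10⁻⁶ = 2.94×10⁻⁵ T.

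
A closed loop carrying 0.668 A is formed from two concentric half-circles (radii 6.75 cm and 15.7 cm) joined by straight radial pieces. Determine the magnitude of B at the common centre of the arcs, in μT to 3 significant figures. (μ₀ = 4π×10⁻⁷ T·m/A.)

B ≈ 1.77 μT

The radial connectors point toward the centre, so dl × r̂ = 0 and they contribute nothing.
Each semicircle gives μ₀I/(4R): inner arc 3.11×10⁻⁶ T, outer arc 1.34×10⁻⁶ T.
The two arcs carry current in opposite angular senses, so their fields oppose: B = |3.11×10⁻⁶ − 1.34×10⁻⁶| = 1.77×10⁻⁶ T.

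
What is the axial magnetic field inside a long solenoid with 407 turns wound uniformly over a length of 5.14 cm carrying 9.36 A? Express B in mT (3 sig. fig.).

B ≈ 93.1 mT

Inside a long solenoid, B = μ₀nI with n = 7918 turns/m.
B = 4π×10⁻⁷ × 7918 × 9.36 = 9.31×10⁻² T.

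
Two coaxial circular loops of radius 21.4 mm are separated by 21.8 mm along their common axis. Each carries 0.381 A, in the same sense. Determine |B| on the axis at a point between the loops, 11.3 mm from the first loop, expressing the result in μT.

B ≈ 15.8 μT

Each loop contributes B = μ₀IR²/[2(R²+z²)^(3/2)] on the axis, with z measured from that loop.
Loop 1 (z = 0.0113 m): B₁ = 7.74×10⁻⁶ T. Loop 2 (z = 0.0105 m): B₂ = 8.09×10⁻⁶ T.
The fields add: B = B₁ + B₂ = 1.58×10⁻⁵ T.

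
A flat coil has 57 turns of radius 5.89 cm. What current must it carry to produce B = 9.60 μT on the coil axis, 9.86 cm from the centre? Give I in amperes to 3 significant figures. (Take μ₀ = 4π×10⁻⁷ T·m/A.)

I ≈ 0.117 A

For an N-turn coil, B = Nμ₀IR²/[2(R²+z²)^(3/2)] with R = 0.0589 m, z = 0.0986 m, so I = 2B(R²+z²)^(3/2)/(Nμ₀R²) = 2 × 9.60×10⁻⁶ × 1.52×10⁻³ / (57 × 4π×10⁻⁷ × 0.003469) = 0.117 A.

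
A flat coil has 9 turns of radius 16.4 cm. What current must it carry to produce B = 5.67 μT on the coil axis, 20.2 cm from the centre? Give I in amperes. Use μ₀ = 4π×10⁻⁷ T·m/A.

I ≈ 0.657 A

For an N-turn coil, B = Nμ₀IR²/[2(R²+z²)^(3/2)] with R = 0.164 m, z = 0.202 m, so I = 2B(R²+z²)^(3/2)/(Nμ₀R²) = 2 × 5.67×10⁻⁶ × 1.76×10⁻² / (9 × 4π×10⁻⁷ × 0.0269) = 0.657 A.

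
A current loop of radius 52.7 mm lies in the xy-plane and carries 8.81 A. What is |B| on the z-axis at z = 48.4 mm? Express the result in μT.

B ≈ 42.0 μT

On the axis of a circular loop, B = μ₀IR² / [2(R²+z²)^(3/2)].
R² + z² = (0.0527)² + (0.0484)² = 0.00512 m², and (R²+z²)^(3/2) = 3.66×10⁻⁴ m³.
B = (4π×10⁻⁷ × 8.81 × 0.002777) / (2 × 3.66×10⁻⁴) = 4.20×10⁻⁵ T.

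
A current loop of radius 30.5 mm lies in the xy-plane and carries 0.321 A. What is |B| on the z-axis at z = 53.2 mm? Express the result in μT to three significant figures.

B ≈ 0.814 μT

On the axis of a circular loop, B = μ₀IR² / [2(R²+z²)^(3/2)].
R² + z² = (0.0305)² + (0.0532)² = 0.00376 m², and (R²+z²)^(3/2) = 2.31×10⁻⁴ m³.
B = (4π×10⁻⁷ × 0.321 × 0.0009302) / (2 × 2.31×10⁻⁴) = 8.14×10⁻⁷ T.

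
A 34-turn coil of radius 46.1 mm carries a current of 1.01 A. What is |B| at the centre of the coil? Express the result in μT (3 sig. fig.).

B ≈ 468 μT

For an N-turn flat coil, B = Nμ₀I/(2R) with R = 0.0461 m.
B = 34 × 1.38×10⁻⁵ T = 4.68×10⁻⁴ T.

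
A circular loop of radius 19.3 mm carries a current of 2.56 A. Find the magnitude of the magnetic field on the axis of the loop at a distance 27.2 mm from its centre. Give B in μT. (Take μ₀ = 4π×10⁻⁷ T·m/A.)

On the axis of a circular loop, B = μ₀IR² / [2(R²+z²)^(3/2)].
R² + z² = (0.0193)² + (0.0272)² = 0.001112 m², and (R²+z²)^(3/2) = 3.71×10⁻⁵ m³.
B = (4π×10⁻⁷ × 2.56 × 0.0003725) / (2 × 3.71×10⁻⁵) = 1.62×10⁻⁵ T.

B ≈ 16.2 μT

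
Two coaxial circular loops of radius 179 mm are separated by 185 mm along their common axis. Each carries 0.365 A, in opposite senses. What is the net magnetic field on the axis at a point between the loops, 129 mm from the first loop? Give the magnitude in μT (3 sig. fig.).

B ≈ 0.430 μT

Each loop contributes B = μ₀IR²/[2(R²+z²)^(3/2)] on the axis, with z measured from that loop.
Loop 1 (z = 0.129 m): B₁ = 6.84×10⁻⁷ T. Loop 2 (z = 0.056 m): B₂ = 1.11×10⁻⁶ T.
The fields oppose: B = |B₁ − B₂| = 4.30×10⁻⁷ T.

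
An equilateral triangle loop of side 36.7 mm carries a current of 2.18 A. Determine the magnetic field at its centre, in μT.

Each side is a finite straight segment at perpendicular distance d = a/(2 tan(π/3)) = 0.01059 m from the centre, with end-angles ±π/3.
One side contributes B₁ = (μ₀I/4πd)·2 sin(π/3) = 3.56×10⁻⁵ T.
All 3 sides add in the same direction: B = 3 × 3.56×10⁻⁵ = 1.07×10⁻⁴ T.

B ≈ 107 μT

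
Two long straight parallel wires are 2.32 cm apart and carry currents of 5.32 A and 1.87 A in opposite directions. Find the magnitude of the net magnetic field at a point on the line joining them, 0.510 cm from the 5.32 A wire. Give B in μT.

B ≈ 229 μT

Each long wire gives B = μ₀I/(2πd). Distances are d₁ = 0.0051 m and d₂ = 0.0181 m.
B₁ = 2.09×10⁻⁴ T, B₂ = 2.07×10⁻⁵ T.
Between antiparallel currents both contributions point the same way, so they add. B = B₁ + B₂ = 2.09×10⁻⁴ + 2.07×10⁻⁵ = 2.29×10⁻⁴ T.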